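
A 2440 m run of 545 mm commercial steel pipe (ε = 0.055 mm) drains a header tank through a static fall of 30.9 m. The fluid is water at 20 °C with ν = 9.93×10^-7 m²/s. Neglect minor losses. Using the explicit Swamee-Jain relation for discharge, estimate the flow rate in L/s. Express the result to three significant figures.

Q ≈ 756 L/s

Swamee-Jain (Type II): Q = -0.965·√(gD⁵h_f/L)·ln[ε/(3.7D) + √(3.17ν²L/(gD³h_f))]
√(gD⁵h_f/L) = √(9.81·0.545⁵·30.9/2440) = 0.07729
ε/(3.7D) = 2.73×10^-5; √(3.17ν²L/(gD³h_f)) = 1.25×10^-5
Q = -0.965·0.07729·ln(3.974×10^-5) = 0.7558 m³/s
Check: V = 3.24 m/s, Re = 1.78×10^6, f = 0.01298, h_f = 31.1 m ≈ 30.9 m ✓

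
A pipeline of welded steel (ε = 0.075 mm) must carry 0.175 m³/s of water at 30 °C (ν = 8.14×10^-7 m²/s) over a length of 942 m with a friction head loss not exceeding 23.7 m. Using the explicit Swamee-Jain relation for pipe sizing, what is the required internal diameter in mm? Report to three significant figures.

Swamee-Jain (Type III): D = 0.66·[ε^1.25·(LQ²/(gh_f))^4.75 + ν·Q^9.4·(L/(gh_f))^5.2]^0.04
LQ²/(gh_f) = 0.1241; L/(gh_f) = 4.052
Term 1 = ε^1.25·(…)^4.75 = 3.46×10^-10; Term 2 = ν·Q^9.4·(…)^5.2 = 9.01×10^-11
D = 0.66·(3.46×10^-10 + 9.01×10^-11)^0.04 = 0.2787 m = 279 mm
Check: V = 2.87 m/s, Re = 9.82×10^5, f = 0.01549, h_f = 22.0 m ≈ 23.7 m ✓

D ≈ 279 mm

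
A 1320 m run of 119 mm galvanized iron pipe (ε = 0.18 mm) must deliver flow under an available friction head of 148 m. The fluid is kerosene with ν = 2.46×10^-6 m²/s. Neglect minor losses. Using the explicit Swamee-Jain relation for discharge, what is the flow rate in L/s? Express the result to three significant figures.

Q ≈ 37.5 L/s

Swamee-Jain (Type II): Q = -0.965·√(gD⁵h_f/L)·ln[ε/(3.7D) + √(3.17ν²L/(gD³h_f))]
√(gD⁵h_f/L) = √(9.81·0.119⁵·148/1320) = 0.005123
ε/(3.7D) = 4.09×10^-4; √(3.17ν²L/(gD³h_f)) = 1.02×10^-4
Q = -0.965·0.005123·ln(5.105×10^-4) = 0.03748 m³/s
Check: V = 3.37 m/s, Re = 1.63×10^5, f = 0.02325, h_f = 149 m ≈ 148 m ✓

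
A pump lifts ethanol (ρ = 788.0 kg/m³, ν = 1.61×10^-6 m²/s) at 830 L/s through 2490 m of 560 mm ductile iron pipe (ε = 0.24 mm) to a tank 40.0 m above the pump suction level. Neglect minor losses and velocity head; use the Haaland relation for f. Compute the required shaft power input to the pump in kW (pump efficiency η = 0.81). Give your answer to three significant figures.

V = 4Q/(πD²) = 3.370 m/s; Re = 1.17×10^6; ε/D = 4.29×10^-4; f = 0.01659
h_f = f(L/D)V²/2g = 42.70 m
Total head H = z + h_f = 40.0 + 42.70 = 82.70 m
P_hyd = ρgQH = 788.0·9.81·0.830·82.70 = 530.6 kW
P_shaft = P_hyd/η = 530.6/0.81 = 655.1 kW

P_shaft ≈ 655 kW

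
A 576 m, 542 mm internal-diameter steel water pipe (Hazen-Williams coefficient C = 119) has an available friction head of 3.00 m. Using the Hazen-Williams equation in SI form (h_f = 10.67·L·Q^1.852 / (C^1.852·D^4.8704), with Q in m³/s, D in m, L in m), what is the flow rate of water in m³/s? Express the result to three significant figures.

Rearranging: Q = [h_f·C^1.852·D^4.8704 / (10.67·L)]^(1/1.852)
Q = [3.00·119^1.852·0.542^4.8704 / (10.67·576)]^0.540 = 0.3872 m³/s

Q ≈ 0.387 m³/s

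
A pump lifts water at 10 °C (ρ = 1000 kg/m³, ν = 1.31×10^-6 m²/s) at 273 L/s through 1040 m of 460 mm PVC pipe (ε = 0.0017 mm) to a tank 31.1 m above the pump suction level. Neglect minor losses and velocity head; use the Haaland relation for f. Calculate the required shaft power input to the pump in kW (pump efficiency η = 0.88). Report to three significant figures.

V = 4Q/(πD²) = 1.643 m/s; Re = 5.77×10^5; ε/D = 3.70×10^-6; f = 0.01278
h_f = f(L/D)V²/2g = 3.974 m
Total head H = z + h_f = 31.1 + 3.974 = 35.07 m
P_hyd = ρgQH = 1000·9.81·0.273·35.07 = 93.93 kW
P_shaft = P_hyd/η = 93.93/0.88 = 106.7 kW

P_shaft ≈ 107 kW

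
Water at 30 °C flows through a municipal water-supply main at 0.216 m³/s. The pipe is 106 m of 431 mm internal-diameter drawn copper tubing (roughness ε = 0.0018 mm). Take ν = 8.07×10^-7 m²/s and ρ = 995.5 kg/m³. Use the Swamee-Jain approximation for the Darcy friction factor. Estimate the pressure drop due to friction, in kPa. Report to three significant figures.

V = 4Q/(πD²) = 4·0.216/(π·0.431²) = 1.481 m/s
Re = VD/ν = 1.481·0.431/8.07×10^-7 = 7.91×10^5 → turbulent
ε/D = 0.0018/431 = 4.18×10^-6
Swamee-Jain: f = 0.01217
h_f = f(L/D)V²/(2g) = 0.01217·(106/0.431)·1.481²/(2·9.81) = 0.3344 m
Δp = ρg·h_f = 995.5·9.81·0.3344 = 3.266 kPa

Δp ≈ 3.27 kPa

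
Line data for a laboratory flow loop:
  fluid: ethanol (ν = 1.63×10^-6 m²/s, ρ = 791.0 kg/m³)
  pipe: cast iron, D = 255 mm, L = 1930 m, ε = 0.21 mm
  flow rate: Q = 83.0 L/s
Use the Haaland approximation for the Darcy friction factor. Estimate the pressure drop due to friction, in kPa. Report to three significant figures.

Δp ≈ 157 kPa

V = 4Q/(πD²) = 4·0.0830/(π·0.255²) = 1.625 m/s
Re = VD/ν = 1.625·0.255/1.63×10^-6 = 2.54×10^5 → turbulent
ε/D = 0.21/255 = 8.24×10^-4
Haaland: f = 0.01990
h_f = f(L/D)V²/(2g) = 0.01990·(1930/0.255)·1.625²/(2·9.81) = 20.28 m
Δp = ρg·h_f = 791.0·9.81·20.28 = 157.4 kPa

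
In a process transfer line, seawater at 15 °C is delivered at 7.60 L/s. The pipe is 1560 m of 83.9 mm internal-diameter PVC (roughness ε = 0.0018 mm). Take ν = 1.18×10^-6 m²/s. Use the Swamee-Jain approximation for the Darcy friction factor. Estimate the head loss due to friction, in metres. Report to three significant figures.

h_f ≈ 32.4 m

V = 4Q/(πD²) = 4·0.00760/(π·0.0839²) = 1.375 m/s
Re = VD/ν = 1.375·0.0839/1.18×10^-6 = 9.77×10^4 → turbulent
ε/D = 0.0018/83.9 = 2.15×10^-5
Swamee-Jain: f = 0.01808
h_f = f(L/D)V²/(2g) = 0.01808·(1560/0.0839)·1.375²/(2·9.81) = 32.37 m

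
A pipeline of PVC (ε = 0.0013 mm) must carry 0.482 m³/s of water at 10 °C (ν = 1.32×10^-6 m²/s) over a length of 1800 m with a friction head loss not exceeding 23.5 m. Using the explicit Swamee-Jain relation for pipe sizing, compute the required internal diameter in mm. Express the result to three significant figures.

Swamee-Jain (Type III): D = 0.66·[ε^1.25·(LQ²/(gh_f))^4.75 + ν·Q^9.4·(L/(gh_f))^5.2]^0.04
LQ²/(gh_f) = 1.814; L/(gh_f) = 7.808
Term 1 = ε^1.25·(…)^4.75 = 7.43×10^-7; Term 2 = ν·Q^9.4·(…)^5.2 = 6.06×10^-5
D = 0.66·(7.43×10^-7 + 6.06×10^-5)^0.04 = 0.4478 m = 448 mm
Check: V = 3.06 m/s, Re = 1.04×10^6, f = 0.01161, h_f = 22.3 m ≈ 23.5 m ✓

D ≈ 448 mm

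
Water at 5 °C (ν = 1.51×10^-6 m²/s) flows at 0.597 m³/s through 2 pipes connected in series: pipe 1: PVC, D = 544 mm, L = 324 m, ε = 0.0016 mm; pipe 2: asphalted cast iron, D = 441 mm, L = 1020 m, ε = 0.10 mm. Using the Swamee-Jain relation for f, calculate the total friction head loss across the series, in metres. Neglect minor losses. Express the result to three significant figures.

H ≈ 29.3 m

Pipe 1: V = 2.569 m/s, Re = 9.25×10^5, ε/D = 2.94×10^-6, f = 0.01183, h_1 = f(L/D)V²/2g = 2.369 m
Pipe 2: V = 3.908 m/s, Re = 1.14×10^6, ε/D = 2.27×10^-4, f = 0.01496, h_2 = f(L/D)V²/2g = 26.93 m
Series → Q common, losses add: H = Σh = 29.30 m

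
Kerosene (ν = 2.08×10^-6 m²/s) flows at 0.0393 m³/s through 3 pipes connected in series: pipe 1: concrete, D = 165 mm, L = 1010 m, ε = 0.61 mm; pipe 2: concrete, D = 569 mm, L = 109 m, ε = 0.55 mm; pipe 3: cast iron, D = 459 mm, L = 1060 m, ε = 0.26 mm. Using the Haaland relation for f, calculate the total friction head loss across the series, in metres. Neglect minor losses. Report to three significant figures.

Pipe 1: V = 1.838 m/s, Re = 1.46×10^5, ε/D = 0.00370, f = 0.02854, h_1 = f(L/D)V²/2g = 30.08 m
Pipe 2: V = 0.1546 m/s, Re = 4.23×10^4, ε/D = 9.67×10^-4, f = 0.02421, h_2 = f(L/D)V²/2g = 0.005645 m
Pipe 3: V = 0.2375 m/s, Re = 5.24×10^4, ε/D = 5.66×10^-4, f = 0.02229, h_3 = f(L/D)V²/2g = 0.1480 m
Series → Q common, losses add: H = Σh = 30.23 m

H ≈ 30.2 m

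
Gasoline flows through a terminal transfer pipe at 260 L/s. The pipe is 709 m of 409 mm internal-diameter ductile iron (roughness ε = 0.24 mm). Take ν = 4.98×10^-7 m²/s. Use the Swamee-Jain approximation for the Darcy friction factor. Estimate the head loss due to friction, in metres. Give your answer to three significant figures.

h_f ≈ 6.12 m

V = 4Q/(πD²) = 4·0.260/(π·0.409²) = 1.979 m/s
Re = VD/ν = 1.979·0.409/4.98×10^-7 = 1.63×10^6 → turbulent
ε/D = 0.24/409 = 5.87×10^-4
Swamee-Jain: f = 0.01767
h_f = f(L/D)V²/(2g) = 0.01767·(709/0.409)·1.979²/(2·9.81) = 6.115 m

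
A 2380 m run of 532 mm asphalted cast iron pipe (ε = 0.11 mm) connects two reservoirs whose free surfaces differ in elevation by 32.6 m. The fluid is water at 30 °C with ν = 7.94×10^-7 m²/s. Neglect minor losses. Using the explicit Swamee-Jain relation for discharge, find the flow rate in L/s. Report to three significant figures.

Swamee-Jain (Type II): Q = -0.965·√(gD⁵h_f/L)·ln[ε/(3.7D) + √(3.17ν²L/(gD³h_f))]
√(gD⁵h_f/L) = √(9.81·0.532⁵·32.6/2380) = 0.07567
ε/(3.7D) = 5.59×10^-5; √(3.17ν²L/(gD³h_f)) = 9.94×10^-6
Q = -0.965·0.07567·ln(6.582×10^-5) = 0.7031 m³/s
Check: V = 3.16 m/s, Re = 2.12×10^6, f = 0.01437, h_f = 32.8 m ≈ 32.6 m ✓

Q ≈ 703 L/s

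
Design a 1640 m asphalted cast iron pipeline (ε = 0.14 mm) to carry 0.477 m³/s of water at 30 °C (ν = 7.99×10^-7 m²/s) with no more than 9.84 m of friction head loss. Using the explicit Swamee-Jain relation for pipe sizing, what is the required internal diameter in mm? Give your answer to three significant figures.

D ≈ 552 mm

Swamee-Jain (Type III): D = 0.66·[ε^1.25·(LQ²/(gh_f))^4.75 + ν·Q^9.4·(L/(gh_f))^5.2]^0.04
LQ²/(gh_f) = 3.866; L/(gh_f) = 16.99
Term 1 = ε^1.25·(…)^4.75 = 0.00937; Term 2 = ν·Q^9.4·(…)^5.2 = 0.00189
D = 0.66·(0.00937 + 0.00189)^0.04 = 0.5516 m = 552 mm
Check: V = 2.00 m/s, Re = 1.38×10^6, f = 0.01512, h_f = 9.13 m ≈ 9.84 m ✓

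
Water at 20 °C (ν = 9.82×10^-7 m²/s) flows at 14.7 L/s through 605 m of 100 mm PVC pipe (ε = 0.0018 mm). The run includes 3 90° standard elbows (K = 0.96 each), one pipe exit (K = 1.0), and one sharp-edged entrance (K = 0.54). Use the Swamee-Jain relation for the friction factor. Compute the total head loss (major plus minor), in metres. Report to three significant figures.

V = 4Q/(πD²) = 1.872 m/s; V²/2g = 0.1785 m
Re = 1.91×10^5, ε/D = 1.80×10^-5 → f = 0.01584 (Swamee-Jain)
Major: h_f = f(L/D)·V²/2g = 0.01584·6050·0.1785 = 17.11 m
Minor: ΣK = 4.42; h_m = ΣK·V²/2g = 0.7892 m
Total H_L = 17.11 + 0.7892 = 17.90 m

H_L ≈ 17.9 m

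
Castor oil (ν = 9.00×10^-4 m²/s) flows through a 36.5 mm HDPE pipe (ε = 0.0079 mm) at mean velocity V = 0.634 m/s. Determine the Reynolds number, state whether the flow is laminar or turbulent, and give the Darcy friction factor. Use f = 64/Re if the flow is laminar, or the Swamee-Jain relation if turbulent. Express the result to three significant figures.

Re = VD/ν = 0.6340·0.0365/9.00×10^-4 = 25.7
Re < 2300 → laminar → f = 64/Re = 2.489

Re ≈ 25.7; laminar; f = 64/Re ≈ 2.49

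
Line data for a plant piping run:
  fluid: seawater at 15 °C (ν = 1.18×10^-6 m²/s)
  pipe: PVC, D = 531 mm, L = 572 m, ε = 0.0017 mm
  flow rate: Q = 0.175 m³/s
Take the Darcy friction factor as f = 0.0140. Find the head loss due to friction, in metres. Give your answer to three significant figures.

V = 4Q/(πD²) = 4·0.175/(π·0.531²) = 0.7902 m/s
h_f = f(L/D)V²/(2g) = 0.01400·(572/0.531)·0.7902²/(2·9.81) = 0.4800 m

h_f ≈ 0.480 m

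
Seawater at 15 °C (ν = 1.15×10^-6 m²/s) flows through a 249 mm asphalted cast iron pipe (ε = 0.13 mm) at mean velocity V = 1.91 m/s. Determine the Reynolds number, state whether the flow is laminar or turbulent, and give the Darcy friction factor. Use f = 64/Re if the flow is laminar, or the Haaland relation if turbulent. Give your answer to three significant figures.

Re ≈ 4.14×10^5; turbulent; f ≈ 0.0179

Re = VD/ν = 1.910·0.249/1.15×10^-6 = 4.14×10^5
Re > 4000 → turbulent; ε/D = 5.22×10^-4
Haaland: f = 0.01787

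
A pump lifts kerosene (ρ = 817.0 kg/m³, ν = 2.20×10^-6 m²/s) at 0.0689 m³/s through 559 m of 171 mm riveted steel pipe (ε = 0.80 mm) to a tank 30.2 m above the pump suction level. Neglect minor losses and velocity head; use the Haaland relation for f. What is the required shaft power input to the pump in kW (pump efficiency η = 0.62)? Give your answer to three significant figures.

P_shaft ≈ 67.3 kW

V = 4Q/(πD²) = 3.000 m/s; Re = 2.33×10^5; ε/D = 0.00468; f = 0.03021
h_f = f(L/D)V²/2g = 45.31 m
Total head H = z + h_f = 30.2 + 45.31 = 75.51 m
P_hyd = ρgQH = 817.0·9.81·0.0689·75.51 = 41.70 kW
P_shaft = P_hyd/η = 41.70/0.62 = 67.25 kW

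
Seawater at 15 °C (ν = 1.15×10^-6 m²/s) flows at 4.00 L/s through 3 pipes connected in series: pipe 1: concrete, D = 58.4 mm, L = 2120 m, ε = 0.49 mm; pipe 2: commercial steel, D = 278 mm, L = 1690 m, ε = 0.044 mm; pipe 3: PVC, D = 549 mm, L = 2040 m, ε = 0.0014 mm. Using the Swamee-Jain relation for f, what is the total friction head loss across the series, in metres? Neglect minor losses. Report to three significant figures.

H ≈ 152 m

Pipe 1: V = 1.493 m/s, Re = 7.58×10^4, ε/D = 0.00839, f = 0.03693, h_1 = f(L/D)V²/2g = 152.4 m
Pipe 2: V = 0.06590 m/s, Re = 1.59×10^4, ε/D = 1.58×10^-4, f = 0.02771, h_2 = f(L/D)V²/2g = 0.03728 m
Pipe 3: V = 0.01690 m/s, Re = 8070, ε/D = 2.55×10^-6, f = 0.03289, h_3 = f(L/D)V²/2g = 0.001779 m
Series → Q common, losses add: H = Σh = 152.4 m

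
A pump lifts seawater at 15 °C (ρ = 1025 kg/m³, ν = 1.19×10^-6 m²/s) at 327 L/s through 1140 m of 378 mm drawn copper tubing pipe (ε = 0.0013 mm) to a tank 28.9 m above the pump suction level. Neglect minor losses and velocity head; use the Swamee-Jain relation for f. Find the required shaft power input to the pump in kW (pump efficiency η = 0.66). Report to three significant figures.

P_shaft ≈ 221 kW

V = 4Q/(πD²) = 2.914 m/s; Re = 9.26×10^5; ε/D = 3.44×10^-6; f = 0.01184
h_f = f(L/D)V²/2g = 15.46 m
Total head H = z + h_f = 28.9 + 15.46 = 44.36 m
P_hyd = ρgQH = 1025·9.81·0.327·44.36 = 145.8 kW
P_shaft = P_hyd/η = 145.8/0.66 = 221.0 kW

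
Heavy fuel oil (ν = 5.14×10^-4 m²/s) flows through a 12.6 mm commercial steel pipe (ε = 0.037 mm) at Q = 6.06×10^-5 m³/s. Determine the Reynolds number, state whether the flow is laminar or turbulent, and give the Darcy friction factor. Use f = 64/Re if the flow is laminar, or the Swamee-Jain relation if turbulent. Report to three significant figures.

V = 4Q/(πD²) = 0.4860 m/s
Re = VD/ν = 0.4860·0.0126/5.14×10^-4 = 11.9
Re < 2300 → laminar → f = 64/Re = 5.372

Re ≈ 11.9; laminar; f = 64/Re ≈ 5.37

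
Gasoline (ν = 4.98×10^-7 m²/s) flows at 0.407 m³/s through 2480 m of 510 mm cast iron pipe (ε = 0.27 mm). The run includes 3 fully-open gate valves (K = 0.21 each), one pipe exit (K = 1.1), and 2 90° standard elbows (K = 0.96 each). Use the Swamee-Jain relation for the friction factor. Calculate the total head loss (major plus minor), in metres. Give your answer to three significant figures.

V = 4Q/(πD²) = 1.992 m/s; V²/2g = 0.2023 m
Re = 2.04×10^6, ε/D = 5.29×10^-4 → f = 0.01723 (Swamee-Jain)
Major: h_f = f(L/D)·V²/2g = 0.01723·4863·0.2023 = 16.95 m
Minor: ΣK = 3.65; h_m = ΣK·V²/2g = 0.7385 m
Total H_L = 16.95 + 0.7385 = 17.69 m

H_L ≈ 17.7 m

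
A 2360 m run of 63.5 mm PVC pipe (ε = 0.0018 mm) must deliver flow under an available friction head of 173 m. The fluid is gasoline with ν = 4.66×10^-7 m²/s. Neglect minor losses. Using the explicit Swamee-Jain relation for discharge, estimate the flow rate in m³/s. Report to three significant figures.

Q ≈ 0.00797 m³/s

Swamee-Jain (Type II): Q = -0.965·√(gD⁵h_f/L)·ln[ε/(3.7D) + √(3.17ν²L/(gD³h_f))]
√(gD⁵h_f/L) = √(9.81·0.0635⁵·173/2360) = 8.617×10^-4
ε/(3.7D) = 7.66×10^-6; √(3.17ν²L/(gD³h_f)) = 6.11×10^-5
Q = -0.965·8.617×10^-4·ln(6.881×10^-5) = 0.007969 m³/s
Check: V = 2.52 m/s, Re = 3.43×10^5, f = 0.01437, h_f = 172 m ≈ 173 m ✓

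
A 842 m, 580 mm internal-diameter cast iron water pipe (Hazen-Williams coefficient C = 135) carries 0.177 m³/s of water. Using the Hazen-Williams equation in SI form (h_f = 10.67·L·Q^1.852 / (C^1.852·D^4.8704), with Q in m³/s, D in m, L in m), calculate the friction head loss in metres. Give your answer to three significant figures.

h_f ≈ 0.586 m

h_f = 10.67·842·0.177^1.852 / (135^1.852·0.580^4.8704) = 0.5855 m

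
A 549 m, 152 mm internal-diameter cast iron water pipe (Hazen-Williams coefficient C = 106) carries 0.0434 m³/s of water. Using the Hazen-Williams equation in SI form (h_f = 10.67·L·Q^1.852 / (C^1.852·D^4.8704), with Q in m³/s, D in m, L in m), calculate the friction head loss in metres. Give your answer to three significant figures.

h_f = 10.67·549·0.0434^1.852 / (106^1.852·0.152^4.8704) = 30.08 m

h_f ≈ 30.1 m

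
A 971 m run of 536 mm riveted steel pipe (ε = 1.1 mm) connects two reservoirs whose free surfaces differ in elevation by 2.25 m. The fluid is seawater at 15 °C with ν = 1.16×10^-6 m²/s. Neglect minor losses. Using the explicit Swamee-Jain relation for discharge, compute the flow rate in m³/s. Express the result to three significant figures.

Q ≈ 0.228 m³/s

Swamee-Jain (Type II): Q = -0.965·√(gD⁵h_f/L)·ln[ε/(3.7D) + √(3.17ν²L/(gD³h_f))]
√(gD⁵h_f/L) = √(9.81·0.536⁵·2.25/971) = 0.03171
ε/(3.7D) = 5.55×10^-4; √(3.17ν²L/(gD³h_f)) = 3.49×10^-5
Q = -0.965·0.03171·ln(5.896×10^-4) = 0.2276 m³/s
Check: V = 1.01 m/s, Re = 4.66×10^5, f = 0.02409, h_f = 2.26 m ≈ 2.25 m ✓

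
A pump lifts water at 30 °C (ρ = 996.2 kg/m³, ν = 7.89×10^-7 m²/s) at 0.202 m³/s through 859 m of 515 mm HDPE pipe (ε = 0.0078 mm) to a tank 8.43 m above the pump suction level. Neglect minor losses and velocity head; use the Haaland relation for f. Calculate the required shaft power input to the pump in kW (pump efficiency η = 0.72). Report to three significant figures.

P_shaft ≈ 25.9 kW

V = 4Q/(πD²) = 0.9697 m/s; Re = 6.33×10^5; ε/D = 1.51×10^-5; f = 0.01274
h_f = f(L/D)V²/2g = 1.018 m
Total head H = z + h_f = 8.43 + 1.018 = 9.448 m
P_hyd = ρgQH = 996.2·9.81·0.202·9.448 = 18.65 kW
P_shaft = P_hyd/η = 18.65/0.72 = 25.90 kW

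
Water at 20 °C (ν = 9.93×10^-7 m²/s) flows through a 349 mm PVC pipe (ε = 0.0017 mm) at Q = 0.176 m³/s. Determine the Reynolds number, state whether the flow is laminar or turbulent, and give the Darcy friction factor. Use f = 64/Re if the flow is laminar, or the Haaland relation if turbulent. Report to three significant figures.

V = 4Q/(πD²) = 1.840 m/s
Re = VD/ν = 1.840·0.349/9.93×10^-7 = 6.47×10^5
Re > 4000 → turbulent; ε/D = 4.87×10^-6
Haaland: f = 0.01255

Re ≈ 6.47×10^5; turbulent; f ≈ 0.0125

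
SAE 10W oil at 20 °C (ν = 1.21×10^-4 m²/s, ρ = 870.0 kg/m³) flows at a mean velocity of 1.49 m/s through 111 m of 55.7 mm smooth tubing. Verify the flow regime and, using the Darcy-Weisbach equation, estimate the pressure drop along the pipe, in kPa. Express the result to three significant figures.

Re = VD/ν = 1.49·0.05570/1.21×10^-4 = 686 → laminar (Re < 2300)
f = 64/Re = 0.09331
h_f = f(L/D)V²/(2g) = 0.09331·(111/0.05570)·1.49²/(2·9.81) = 21.04 m
Δp = ρg·h_f = 870.0·9.81·21.04 = 179.6 kPa

Δp ≈ 180 kPa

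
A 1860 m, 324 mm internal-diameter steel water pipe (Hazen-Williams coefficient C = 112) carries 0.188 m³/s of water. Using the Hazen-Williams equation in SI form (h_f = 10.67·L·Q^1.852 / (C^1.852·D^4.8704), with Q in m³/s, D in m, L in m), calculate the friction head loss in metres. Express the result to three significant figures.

h_f = 10.67·1860·0.188^1.852 / (112^1.852·0.324^4.8704) = 34.84 m

h_f ≈ 34.8 m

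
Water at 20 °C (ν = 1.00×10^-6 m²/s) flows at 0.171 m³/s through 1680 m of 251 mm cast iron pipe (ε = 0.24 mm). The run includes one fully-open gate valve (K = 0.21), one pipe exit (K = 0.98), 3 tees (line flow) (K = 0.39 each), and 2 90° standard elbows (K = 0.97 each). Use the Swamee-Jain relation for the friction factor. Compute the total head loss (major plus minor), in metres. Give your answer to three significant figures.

V = 4Q/(πD²) = 3.456 m/s; V²/2g = 0.6087 m
Re = 8.67×10^5, ε/D = 9.56×10^-4 → f = 0.01988 (Swamee-Jain)
Major: h_f = f(L/D)·V²/2g = 0.01988·6693·0.6087 = 81.00 m
Minor: ΣK = 4.30; h_m = ΣK·V²/2g = 2.618 m
Total H_L = 81.00 + 2.618 = 83.62 m

H_L ≈ 83.6 m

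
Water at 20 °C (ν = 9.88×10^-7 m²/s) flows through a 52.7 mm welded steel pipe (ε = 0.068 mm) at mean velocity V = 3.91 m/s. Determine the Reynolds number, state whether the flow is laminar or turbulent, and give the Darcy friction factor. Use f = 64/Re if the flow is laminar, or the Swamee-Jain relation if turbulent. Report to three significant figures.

Re = VD/ν = 3.910·0.0527/9.88×10^-7 = 2.09×10^5
Re > 4000 → turbulent; ε/D = 0.00129
Swamee-Jain: f = 0.02222

Re ≈ 2.09×10^5; turbulent; f ≈ 0.0222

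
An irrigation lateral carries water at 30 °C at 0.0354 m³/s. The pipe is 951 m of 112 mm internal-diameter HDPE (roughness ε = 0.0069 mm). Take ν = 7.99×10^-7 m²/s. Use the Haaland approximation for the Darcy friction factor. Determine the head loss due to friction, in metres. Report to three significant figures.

V = 4Q/(πD²) = 4·0.0354/(π·0.112²) = 3.593 m/s
Re = VD/ν = 3.593·0.112/7.99×10^-7 = 5.04×10^5 → turbulent
ε/D = 0.0069/112 = 6.16×10^-5
Haaland: f = 0.01380
h_f = f(L/D)V²/(2g) = 0.01380·(951/0.112)·3.593²/(2·9.81) = 77.11 m

h_f ≈ 77.1 m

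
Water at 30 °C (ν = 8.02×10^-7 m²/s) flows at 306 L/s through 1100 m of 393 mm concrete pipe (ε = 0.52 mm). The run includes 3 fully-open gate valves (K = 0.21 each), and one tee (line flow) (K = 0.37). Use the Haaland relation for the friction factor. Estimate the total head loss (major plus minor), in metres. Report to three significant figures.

V = 4Q/(πD²) = 2.523 m/s; V²/2g = 0.3243 m
Re = 1.24×10^6, ε/D = 0.00132 → f = 0.02126 (Haaland)
Major: h_f = f(L/D)·V²/2g = 0.02126·2799·0.3243 = 19.30 m
Minor: ΣK = 1.00; h_m = ΣK·V²/2g = 0.3243 m
Total H_L = 19.30 + 0.3243 = 19.63 m

H_L ≈ 19.6 m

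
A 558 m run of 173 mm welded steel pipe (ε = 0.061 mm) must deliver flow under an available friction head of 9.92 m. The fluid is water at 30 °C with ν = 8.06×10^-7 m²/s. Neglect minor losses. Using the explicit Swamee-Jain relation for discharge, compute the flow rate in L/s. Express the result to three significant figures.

Q ≈ 44.4 L/s

Swamee-Jain (Type II): Q = -0.965·√(gD⁵h_f/L)·ln[ε/(3.7D) + √(3.17ν²L/(gD³h_f))]
√(gD⁵h_f/L) = √(9.81·0.173⁵·9.92/558) = 0.005199
ε/(3.7D) = 9.53×10^-5; √(3.17ν²L/(gD³h_f)) = 4.78×10^-5
Q = -0.965·0.005199·ln(1.431×10^-4) = 0.04441 m³/s
Check: V = 1.89 m/s, Re = 4.06×10^5, f = 0.01701, h_f = 9.98 m ≈ 9.92 m ✓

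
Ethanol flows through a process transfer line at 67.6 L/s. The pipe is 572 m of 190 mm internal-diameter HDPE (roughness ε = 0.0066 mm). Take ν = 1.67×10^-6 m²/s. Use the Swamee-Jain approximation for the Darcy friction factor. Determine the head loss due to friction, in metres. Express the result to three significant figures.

h_f ≈ 13.1 m

V = 4Q/(πD²) = 4·0.0676/(π·0.190²) = 2.384 m/s
Re = VD/ν = 2.384·0.190/1.67×10^-6 = 2.71×10^5 → turbulent
ε/D = 0.0066/190 = 3.47×10^-5
Swamee-Jain: f = 0.01502
h_f = f(L/D)V²/(2g) = 0.01502·(572/0.190)·2.384²/(2·9.81) = 13.10 m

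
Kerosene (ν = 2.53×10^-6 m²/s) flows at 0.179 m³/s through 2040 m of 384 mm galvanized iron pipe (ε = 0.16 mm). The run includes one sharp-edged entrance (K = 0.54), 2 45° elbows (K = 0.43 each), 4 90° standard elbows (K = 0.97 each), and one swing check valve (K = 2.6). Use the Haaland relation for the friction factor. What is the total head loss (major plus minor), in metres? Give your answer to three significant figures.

H_L ≈ 12.6 m

V = 4Q/(πD²) = 1.546 m/s; V²/2g = 0.1218 m
Re = 2.35×10^5, ε/D = 4.17×10^-4 → f = 0.01792 (Haaland)
Major: h_f = f(L/D)·V²/2g = 0.01792·5312·0.1218 = 11.59 m
Minor: ΣK = 7.88; h_m = ΣK·V²/2g = 0.9595 m
Total H_L = 11.59 + 0.9595 = 12.55 m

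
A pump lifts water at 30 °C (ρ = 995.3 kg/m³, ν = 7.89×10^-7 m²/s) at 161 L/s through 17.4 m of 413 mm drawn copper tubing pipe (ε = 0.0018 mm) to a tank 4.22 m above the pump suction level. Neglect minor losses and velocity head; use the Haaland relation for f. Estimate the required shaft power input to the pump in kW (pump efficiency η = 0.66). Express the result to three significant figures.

P_shaft ≈ 10.1 kW

V = 4Q/(πD²) = 1.202 m/s; Re = 6.29×10^5; ε/D = 4.36×10^-6; f = 0.01260
h_f = f(L/D)V²/2g = 0.03907 m
Total head H = z + h_f = 4.22 + 0.03907 = 4.259 m
P_hyd = ρgQH = 995.3·9.81·0.161·4.259 = 6.695 kW
P_shaft = P_hyd/η = 6.695/0.66 = 10.14 kW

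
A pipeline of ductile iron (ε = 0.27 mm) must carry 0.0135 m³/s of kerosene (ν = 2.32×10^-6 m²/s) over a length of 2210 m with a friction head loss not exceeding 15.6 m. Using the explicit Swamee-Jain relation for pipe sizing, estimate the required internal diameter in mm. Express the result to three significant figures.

Swamee-Jain (Type III): D = 0.66·[ε^1.25·(LQ²/(gh_f))^4.75 + ν·Q^9.4·(L/(gh_f))^5.2]^0.04
LQ²/(gh_f) = 0.002632; L/(gh_f) = 14.44
Term 1 = ε^1.25·(…)^4.75 = 1.93×10^-17; Term 2 = ν·Q^9.4·(…)^5.2 = 6.62×10^-18
D = 0.66·(1.93×10^-17 + 6.62×10^-18)^0.04 = 0.1432 m = 143 mm
Check: V = 0.838 m/s, Re = 5.17×10^4, f = 0.02641, h_f = 14.6 m ≈ 15.6 m ✓

D ≈ 143 mm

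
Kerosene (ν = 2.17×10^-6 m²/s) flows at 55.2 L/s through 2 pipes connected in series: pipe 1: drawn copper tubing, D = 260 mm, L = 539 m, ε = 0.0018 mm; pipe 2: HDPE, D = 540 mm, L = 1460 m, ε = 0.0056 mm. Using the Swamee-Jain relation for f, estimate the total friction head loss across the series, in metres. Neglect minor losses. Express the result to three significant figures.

Pipe 1: V = 1.040 m/s, Re = 1.25×10^5, ε/D = 6.92×10^-6, f = 0.01712, h_1 = f(L/D)V²/2g = 1.955 m
Pipe 2: V = 0.2410 m/s, Re = 6.00×10^4, ε/D = 1.04×10^-5, f = 0.01998, h_2 = f(L/D)V²/2g = 0.1600 m
Series → Q common, losses add: H = Σh = 2.115 m

H ≈ 2.12 m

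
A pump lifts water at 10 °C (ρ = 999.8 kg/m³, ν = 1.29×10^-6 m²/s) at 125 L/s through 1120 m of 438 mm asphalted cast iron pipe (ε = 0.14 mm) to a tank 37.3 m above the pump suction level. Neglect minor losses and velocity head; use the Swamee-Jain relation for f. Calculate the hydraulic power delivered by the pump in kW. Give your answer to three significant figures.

V = 4Q/(πD²) = 0.8296 m/s; Re = 2.82×10^5; ε/D = 3.20×10^-4; f = 0.01730
h_f = f(L/D)V²/2g = 1.552 m
Total head H = z + h_f = 37.3 + 1.552 = 38.85 m
P_hyd = ρgQH = 999.8·9.81·0.125·38.85 = 47.63 kW

P_hyd ≈ 47.6 kW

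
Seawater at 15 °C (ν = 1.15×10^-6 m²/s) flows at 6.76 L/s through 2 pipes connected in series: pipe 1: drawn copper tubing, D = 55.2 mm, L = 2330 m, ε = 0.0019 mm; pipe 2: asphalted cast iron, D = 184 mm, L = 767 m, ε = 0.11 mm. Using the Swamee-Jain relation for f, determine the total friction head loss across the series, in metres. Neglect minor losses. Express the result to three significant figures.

Pipe 1: V = 2.825 m/s, Re = 1.36×10^5, ε/D = 3.44×10^-5, f = 0.01703, h_1 = f(L/D)V²/2g = 292.3 m
Pipe 2: V = 0.2542 m/s, Re = 4.07×10^4, ε/D = 5.98×10^-4, f = 0.02375, h_2 = f(L/D)V²/2g = 0.3261 m
Series → Q common, losses add: H = Σh = 292.6 m

H ≈ 293 m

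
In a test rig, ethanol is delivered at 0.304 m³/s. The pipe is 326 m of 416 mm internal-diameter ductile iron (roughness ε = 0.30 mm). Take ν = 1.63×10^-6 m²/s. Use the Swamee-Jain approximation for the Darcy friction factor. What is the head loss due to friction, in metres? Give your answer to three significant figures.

V = 4Q/(πD²) = 4·0.304/(π·0.416²) = 2.237 m/s
Re = VD/ν = 2.237·0.416/1.63×10^-6 = 5.71×10^5 → turbulent
ε/D = 0.30/416 = 7.21×10^-4
Swamee-Jain: f = 0.01894
h_f = f(L/D)V²/(2g) = 0.01894·(326/0.416)·2.237²/(2·9.81) = 3.784 m

h_f ≈ 3.78 m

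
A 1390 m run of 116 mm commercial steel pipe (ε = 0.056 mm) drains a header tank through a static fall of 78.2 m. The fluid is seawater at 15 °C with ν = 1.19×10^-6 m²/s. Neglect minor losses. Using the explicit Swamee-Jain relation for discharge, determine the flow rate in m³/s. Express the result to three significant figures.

Q ≈ 0.0279 m³/s

Swamee-Jain (Type II): Q = -0.965·√(gD⁵h_f/L)·ln[ε/(3.7D) + √(3.17ν²L/(gD³h_f))]
√(gD⁵h_f/L) = √(9.81·0.116⁵·78.2/1390) = 0.003405
ε/(3.7D) = 1.30×10^-4; √(3.17ν²L/(gD³h_f)) = 7.22×10^-5
Q = -0.965·0.003405·ln(2.027×10^-4) = 0.02794 m³/s
Check: V = 2.64 m/s, Re = 2.58×10^5, f = 0.01844, h_f = 78.7 m ≈ 78.2 m ✓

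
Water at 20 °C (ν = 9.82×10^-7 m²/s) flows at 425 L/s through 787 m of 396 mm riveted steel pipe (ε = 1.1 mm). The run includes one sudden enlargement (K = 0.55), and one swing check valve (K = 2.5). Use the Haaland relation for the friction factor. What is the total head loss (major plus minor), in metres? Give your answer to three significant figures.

V = 4Q/(πD²) = 3.451 m/s; V²/2g = 0.6069 m
Re = 1.39×10^6, ε/D = 0.00278 → f = 0.02575 (Haaland)
Major: h_f = f(L/D)·V²/2g = 0.02575·1987·0.6069 = 31.06 m
Minor: ΣK = 3.05; h_m = ΣK·V²/2g = 1.851 m
Total H_L = 31.06 + 1.851 = 32.91 m

H_L ≈ 32.9 m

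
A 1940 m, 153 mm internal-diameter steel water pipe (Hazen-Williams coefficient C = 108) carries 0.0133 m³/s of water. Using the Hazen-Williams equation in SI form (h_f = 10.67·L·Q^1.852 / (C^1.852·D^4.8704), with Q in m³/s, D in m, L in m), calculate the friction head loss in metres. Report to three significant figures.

h_f ≈ 11.1 m

h_f = 10.67·1940·0.0133^1.852 / (108^1.852·0.153^4.8704) = 11.13 m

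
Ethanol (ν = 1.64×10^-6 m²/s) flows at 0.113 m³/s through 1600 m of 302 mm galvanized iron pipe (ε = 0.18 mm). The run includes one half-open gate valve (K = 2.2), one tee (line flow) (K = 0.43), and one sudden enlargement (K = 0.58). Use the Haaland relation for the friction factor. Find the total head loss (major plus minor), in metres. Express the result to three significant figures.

V = 4Q/(πD²) = 1.578 m/s; V²/2g = 0.1268 m
Re = 2.90×10^5, ε/D = 5.96×10^-4 → f = 0.01865 (Haaland)
Major: h_f = f(L/D)·V²/2g = 0.01865·5298·0.1268 = 12.53 m
Minor: ΣK = 3.21; h_m = ΣK·V²/2g = 0.4072 m
Total H_L = 12.53 + 0.4072 = 12.94 m

H_L ≈ 12.9 m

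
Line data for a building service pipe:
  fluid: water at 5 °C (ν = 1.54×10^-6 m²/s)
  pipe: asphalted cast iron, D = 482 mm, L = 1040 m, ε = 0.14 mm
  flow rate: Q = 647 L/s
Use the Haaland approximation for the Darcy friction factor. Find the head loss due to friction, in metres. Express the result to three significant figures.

h_f ≈ 21.4 m

V = 4Q/(πD²) = 4·0.647/(π·0.482²) = 3.546 m/s
Re = VD/ν = 3.546·0.482/1.54×10^-6 = 1.11×10^6 → turbulent
ε/D = 0.14/482 = 2.90×10^-4
Haaland: f = 0.01545
h_f = f(L/D)V²/(2g) = 0.01545·(1040/0.482)·3.546²/(2·9.81) = 21.37 m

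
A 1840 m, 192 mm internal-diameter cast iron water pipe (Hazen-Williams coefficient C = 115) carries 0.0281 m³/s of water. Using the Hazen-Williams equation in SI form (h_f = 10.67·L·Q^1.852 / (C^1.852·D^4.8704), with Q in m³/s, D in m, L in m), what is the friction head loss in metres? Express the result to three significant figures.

h_f = 10.67·1840·0.0281^1.852 / (115^1.852·0.192^4.8704) = 12.42 m

h_f ≈ 12.4 m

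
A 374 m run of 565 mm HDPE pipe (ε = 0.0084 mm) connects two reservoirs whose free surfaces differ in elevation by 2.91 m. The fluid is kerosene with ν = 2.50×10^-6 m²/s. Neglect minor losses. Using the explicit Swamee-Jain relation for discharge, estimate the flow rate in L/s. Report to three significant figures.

Q ≈ 645 L/s

Swamee-Jain (Type II): Q = -0.965·√(gD⁵h_f/L)·ln[ε/(3.7D) + √(3.17ν²L/(gD³h_f))]
√(gD⁵h_f/L) = √(9.81·0.565⁵·2.91/374) = 0.06629
ε/(3.7D) = 4.02×10^-6; √(3.17ν²L/(gD³h_f)) = 3.79×10^-5
Q = -0.965·0.06629·ln(4.195×10^-5) = 0.6448 m³/s
Check: V = 2.57 m/s, Re = 5.81×10^5, f = 0.01300, h_f = 2.90 m ≈ 2.91 m ✓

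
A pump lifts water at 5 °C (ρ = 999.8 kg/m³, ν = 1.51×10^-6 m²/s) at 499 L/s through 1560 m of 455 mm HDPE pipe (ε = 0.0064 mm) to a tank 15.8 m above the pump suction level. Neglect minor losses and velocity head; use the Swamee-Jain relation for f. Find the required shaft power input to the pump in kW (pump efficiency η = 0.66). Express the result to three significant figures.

P_shaft ≈ 265 kW

V = 4Q/(πD²) = 3.069 m/s; Re = 9.25×10^5; ε/D = 1.41×10^-5; f = 0.01209
h_f = f(L/D)V²/2g = 19.89 m
Total head H = z + h_f = 15.8 + 19.89 = 35.69 m
P_hyd = ρgQH = 999.8·9.81·0.499·35.69 = 174.7 kW
P_shaft = P_hyd/η = 174.7/0.66 = 264.7 kW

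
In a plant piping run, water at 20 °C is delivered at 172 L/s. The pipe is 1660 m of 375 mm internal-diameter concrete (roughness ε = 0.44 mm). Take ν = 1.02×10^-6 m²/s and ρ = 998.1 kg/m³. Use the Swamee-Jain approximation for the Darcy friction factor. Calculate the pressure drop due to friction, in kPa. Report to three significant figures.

V = 4Q/(πD²) = 4·0.172/(π·0.375²) = 1.557 m/s
Re = VD/ν = 1.557·0.375/1.02×10^-6 = 5.73×10^5 → turbulent
ε/D = 0.44/375 = 0.00117
Swamee-Jain: f = 0.02100
h_f = f(L/D)V²/(2g) = 0.02100·(1660/0.375)·1.557²/(2·9.81) = 11.49 m
Δp = ρg·h_f = 998.1·9.81·11.49 = 112.5 kPa

Δp ≈ 113 kPa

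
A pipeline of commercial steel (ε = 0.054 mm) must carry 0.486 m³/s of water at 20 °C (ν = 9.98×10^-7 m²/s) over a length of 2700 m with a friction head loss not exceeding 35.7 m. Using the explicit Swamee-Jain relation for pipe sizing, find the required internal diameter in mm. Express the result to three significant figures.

Swamee-Jain (Type III): D = 0.66·[ε^1.25·(LQ²/(gh_f))^4.75 + ν·Q^9.4·(L/(gh_f))^5.2]^0.04
LQ²/(gh_f) = 1.821; L/(gh_f) = 7.710
Term 1 = ε^1.25·(…)^4.75 = 7.98×10^-5; Term 2 = ν·Q^9.4·(…)^5.2 = 4.63×10^-5
D = 0.66·(7.98×10^-5 + 4.63×10^-5)^0.04 = 0.4609 m = 461 mm
Check: V = 2.91 m/s, Re = 1.35×10^6, f = 0.01347, h_f = 34.1 m ≈ 35.7 m ✓

D ≈ 461 mm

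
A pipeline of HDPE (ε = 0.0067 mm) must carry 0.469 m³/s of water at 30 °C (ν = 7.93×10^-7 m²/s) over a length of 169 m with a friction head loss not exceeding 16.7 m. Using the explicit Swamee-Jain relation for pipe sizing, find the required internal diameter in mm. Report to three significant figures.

Swamee-Jain (Type III): D = 0.66·[ε^1.25·(LQ²/(gh_f))^4.75 + ν·Q^9.4·(L/(gh_f))^5.2]^0.04
LQ²/(gh_f) = 0.2269; L/(gh_f) = 1.032
Term 1 = ε^1.25·(…)^4.75 = 2.97×10^-10; Term 2 = ν·Q^9.4·(…)^5.2 = 7.56×10^-10
D = 0.66·(2.97×10^-10 + 7.56×10^-10)^0.04 = 0.2887 m = 289 mm
Check: V = 7.16 m/s, Re = 2.61×10^6, f = 0.01086, h_f = 16.6 m ≈ 16.7 m ✓

D ≈ 289 mm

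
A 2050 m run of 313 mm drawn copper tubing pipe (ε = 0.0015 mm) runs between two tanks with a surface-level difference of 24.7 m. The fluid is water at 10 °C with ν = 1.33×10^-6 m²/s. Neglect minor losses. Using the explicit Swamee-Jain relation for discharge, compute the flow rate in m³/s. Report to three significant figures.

Swamee-Jain (Type II): Q = -0.965·√(gD⁵h_f/L)·ln[ε/(3.7D) + √(3.17ν²L/(gD³h_f))]
√(gD⁵h_f/L) = √(9.81·0.313⁵·24.7/2050) = 0.01884
ε/(3.7D) = 1.30×10^-6; √(3.17ν²L/(gD³h_f)) = 3.93×10^-5
Q = -0.965·0.01884·ln(4.063×10^-5) = 0.1839 m³/s
Check: V = 2.39 m/s, Re = 5.62×10^5, f = 0.01290, h_f = 24.6 m ≈ 24.7 m ✓

Q ≈ 0.184 m³/s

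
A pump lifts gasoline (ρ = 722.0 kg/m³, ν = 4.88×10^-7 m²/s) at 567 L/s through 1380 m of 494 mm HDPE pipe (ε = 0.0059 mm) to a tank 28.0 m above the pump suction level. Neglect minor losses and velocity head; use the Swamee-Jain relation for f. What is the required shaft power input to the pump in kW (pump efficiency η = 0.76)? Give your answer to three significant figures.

P_shaft ≈ 216 kW

V = 4Q/(πD²) = 2.958 m/s; Re = 2.99×10^6; ε/D = 1.19×10^-5; f = 0.01029
h_f = f(L/D)V²/2g = 12.82 m
Total head H = z + h_f = 28.0 + 12.82 = 40.82 m
P_hyd = ρgQH = 722.0·9.81·0.567·40.82 = 163.9 kW
P_shaft = P_hyd/η = 163.9/0.76 = 215.7 kW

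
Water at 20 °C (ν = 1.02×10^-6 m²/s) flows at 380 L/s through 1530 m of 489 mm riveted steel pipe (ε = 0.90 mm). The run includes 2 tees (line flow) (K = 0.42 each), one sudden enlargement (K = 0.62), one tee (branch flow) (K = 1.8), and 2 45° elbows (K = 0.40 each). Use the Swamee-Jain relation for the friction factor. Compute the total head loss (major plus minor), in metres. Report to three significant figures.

V = 4Q/(πD²) = 2.023 m/s; V²/2g = 0.2087 m
Re = 9.70×10^5, ε/D = 0.00184 → f = 0.02319 (Swamee-Jain)
Major: h_f = f(L/D)·V²/2g = 0.02319·3129·0.2087 = 15.14 m
Minor: ΣK = 4.06; h_m = ΣK·V²/2g = 0.8472 m
Total H_L = 15.14 + 0.8472 = 15.99 m

H_L ≈ 16.0 m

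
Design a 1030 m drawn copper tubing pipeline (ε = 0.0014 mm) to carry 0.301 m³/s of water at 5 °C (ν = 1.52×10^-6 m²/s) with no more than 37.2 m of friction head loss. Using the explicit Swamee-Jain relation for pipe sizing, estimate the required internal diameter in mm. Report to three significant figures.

D ≈ 305 mm

Swamee-Jain (Type III): D = 0.66·[ε^1.25·(LQ²/(gh_f))^4.75 + ν·Q^9.4·(L/(gh_f))^5.2]^0.04
LQ²/(gh_f) = 0.2557; L/(gh_f) = 2.822
Term 1 = ε^1.25·(…)^4.75 = 7.40×10^-11; Term 2 = ν·Q^9.4·(…)^5.2 = 4.20×10^-9
D = 0.66·(7.40×10^-11 + 4.20×10^-9)^0.04 = 0.3053 m = 305 mm
Check: V = 4.11 m/s, Re = 8.26×10^5, f = 0.01209, h_f = 35.1 m ≈ 37.2 m ✓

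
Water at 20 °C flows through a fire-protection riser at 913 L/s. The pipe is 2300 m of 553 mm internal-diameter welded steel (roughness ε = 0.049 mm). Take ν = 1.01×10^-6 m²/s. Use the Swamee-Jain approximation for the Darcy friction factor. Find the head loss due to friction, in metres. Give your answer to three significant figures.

h_f ≈ 38.7 m

V = 4Q/(πD²) = 4·0.913/(π·0.553²) = 3.801 m/s
Re = VD/ν = 3.801·0.553/1.01×10^-6 = 2.08×10^6 → turbulent
ε/D = 0.049/553 = 8.86×10^-5
Swamee-Jain: f = 0.01264
h_f = f(L/D)V²/(2g) = 0.01264·(2300/0.553)·3.801²/(2·9.81) = 38.73 m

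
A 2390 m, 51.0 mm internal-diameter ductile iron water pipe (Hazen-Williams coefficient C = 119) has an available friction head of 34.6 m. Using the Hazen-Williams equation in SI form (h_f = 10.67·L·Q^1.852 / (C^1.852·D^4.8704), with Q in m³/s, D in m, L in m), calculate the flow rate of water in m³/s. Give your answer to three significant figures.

Rearranging: Q = [h_f·C^1.852·D^4.8704 / (10.67·L)]^(1/1.852)
Q = [34.6·119^1.852·0.0510^4.8704 / (10.67·2390)]^0.540 = 0.001344 m³/s

Q ≈ 0.00134 m³/s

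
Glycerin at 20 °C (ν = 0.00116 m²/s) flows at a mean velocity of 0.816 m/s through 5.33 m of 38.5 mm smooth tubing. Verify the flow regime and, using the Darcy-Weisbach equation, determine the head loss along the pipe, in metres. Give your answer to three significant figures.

h_f ≈ 11.1 m

Re = VD/ν = 0.816·0.03850/0.00116 = 27.1 → laminar (Re < 2300)
f = 64/Re = 2.363
h_f = f(L/D)V²/(2g) = 2.363·(5.33/0.03850)·0.816²/(2·9.81) = 11.10 m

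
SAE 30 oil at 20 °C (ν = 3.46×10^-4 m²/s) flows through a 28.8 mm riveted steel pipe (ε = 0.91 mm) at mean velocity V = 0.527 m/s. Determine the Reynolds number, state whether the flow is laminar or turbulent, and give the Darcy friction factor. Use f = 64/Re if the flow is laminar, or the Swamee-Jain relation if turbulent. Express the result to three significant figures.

Re ≈ 43.9; laminar; f = 64/Re ≈ 1.46

Re = VD/ν = 0.5270·0.0288/3.46×10^-4 = 43.9
Re < 2300 → laminar → f = 64/Re = 1.459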